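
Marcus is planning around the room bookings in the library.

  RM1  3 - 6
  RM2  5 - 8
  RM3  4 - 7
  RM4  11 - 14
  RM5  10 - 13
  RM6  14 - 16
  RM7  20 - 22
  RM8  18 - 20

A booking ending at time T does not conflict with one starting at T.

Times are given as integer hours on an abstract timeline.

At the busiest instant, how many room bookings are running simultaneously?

3

Sweep the timeline, counting +1 at each start and −1 at each end (ends before starts at a tie):
3 start RM1 → 1
4 start RM3 → 2
5 start RM2 → 3
6 end RM1 → 2
7 end RM3 → 1
8 end RM2 → 0
10 start RM5 → 1
11 start RM4 → 2
13 end RM5 → 1
14 end RM4 → 0
14 start RM6 → 1
16 end RM6 → 0
18 start RM8 → 1
20 end RM8 → 0
20 start RM7 → 1
22 end RM7 → 0
Peak is 3, at 5 (RM1, RM2, RM3).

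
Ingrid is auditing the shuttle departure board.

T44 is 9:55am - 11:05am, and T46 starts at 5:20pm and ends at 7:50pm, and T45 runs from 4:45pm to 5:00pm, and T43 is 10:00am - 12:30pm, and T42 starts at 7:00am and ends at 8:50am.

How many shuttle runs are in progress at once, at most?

2

Sweep the timeline, counting +1 at each start and −1 at each end (ends before starts at a tie):
7:00am start T42 → 1
8:50am end T42 → 0
9:55am start T44 → 1
10:00am start T43 → 2
11:05am end T44 → 1
12:30pm end T43 → 0
4:45pm start T45 → 1
5:00pm end T45 → 0
5:20pm start T46 → 1
7:50pm end T46 → 0
Peak is 2, at 10:00am (T43, T44).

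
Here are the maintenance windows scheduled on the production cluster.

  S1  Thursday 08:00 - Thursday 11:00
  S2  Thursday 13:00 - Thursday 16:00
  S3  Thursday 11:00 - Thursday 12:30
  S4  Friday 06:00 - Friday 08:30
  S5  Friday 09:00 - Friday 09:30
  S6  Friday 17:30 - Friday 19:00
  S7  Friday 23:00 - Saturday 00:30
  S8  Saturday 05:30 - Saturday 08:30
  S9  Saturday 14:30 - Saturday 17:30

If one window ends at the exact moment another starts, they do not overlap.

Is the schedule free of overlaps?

Check each pair: they overlap iff neither finishes before the other starts.
Sorted by start: S1, S3, S2, S4, S5, S6, S7, S8, S9.
S3 starts exactly when S1 ends (back-to-back, no overlap) — done with S1.
S2 starts after S3 ends — done with S3.
S4 starts after S2 ends — done with S2.
S5 starts after S4 ends — done with S4.
S6 starts after S5 ends — done with S5.
S7 starts after S6 ends — done with S6.
S8 starts after S7 ends — done with S7.
S9 starts after S8 ends.
Every pair is clear; the schedule has no overlaps.

Yes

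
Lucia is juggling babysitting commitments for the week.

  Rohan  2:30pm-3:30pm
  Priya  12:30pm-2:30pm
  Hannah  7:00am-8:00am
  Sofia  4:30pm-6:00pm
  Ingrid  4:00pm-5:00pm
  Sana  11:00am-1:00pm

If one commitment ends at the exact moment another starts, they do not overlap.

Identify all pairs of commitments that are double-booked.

Sorted by start: Hannah, Sana, Priya, Rohan, Ingrid, Sofia.
Sana starts after Hannah ends — done with Hannah.
Priya starts before Sana ends → Sana and Priya overlap.
Rohan starts after Sana ends — done with Sana.
Rohan starts exactly when Priya ends (back-to-back, no overlap) — done with Priya.
Ingrid starts after Rohan ends — done with Rohan.
Sofia starts before Ingrid ends → Ingrid and Sofia overlap.

Ingrid & Sofia, Priya & Sana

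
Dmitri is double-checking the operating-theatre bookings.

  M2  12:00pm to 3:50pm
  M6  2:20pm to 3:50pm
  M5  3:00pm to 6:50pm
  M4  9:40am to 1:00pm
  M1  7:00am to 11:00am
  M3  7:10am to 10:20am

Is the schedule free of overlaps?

No

Two intervals overlap when each starts before the other ends.
Sorted by start: M1, M3, M4, M2, M6, M5.
M3 starts before M1 ends → M1 and M3 overlap.
That's a conflict, so the schedule is not conflict-free.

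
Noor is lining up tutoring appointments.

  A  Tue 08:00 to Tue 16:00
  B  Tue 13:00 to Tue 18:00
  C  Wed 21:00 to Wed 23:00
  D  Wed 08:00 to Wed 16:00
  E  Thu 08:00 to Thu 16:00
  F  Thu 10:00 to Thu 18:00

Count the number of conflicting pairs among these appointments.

Two intervals overlap when each starts before the other ends.
Sorted by start: A, B, D, C, E, F.
B starts before A ends → A and B overlap.
D starts after A ends; A is clear from here.
D starts after B ends; B is clear from here.
C starts after D ends; D is clear from here.
E starts after C ends; C is clear from here.
F starts before E ends → E and F overlap.
Overlapping pairs: A & B, E & F — 2 in total.

2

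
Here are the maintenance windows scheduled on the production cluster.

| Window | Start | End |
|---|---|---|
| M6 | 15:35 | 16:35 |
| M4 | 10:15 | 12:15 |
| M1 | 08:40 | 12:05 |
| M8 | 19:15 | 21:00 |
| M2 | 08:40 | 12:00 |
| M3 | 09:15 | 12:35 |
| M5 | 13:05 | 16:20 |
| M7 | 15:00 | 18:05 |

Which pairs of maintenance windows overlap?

M1 & M2, M1 & M3, M1 & M4, M2 & M3, M2 & M4, M3 & M4, M5 & M6, M5 & M7, M6 & M7

Sorted by start: M1, M2, M3, M4, M5, M7, M6, M8.
M2 starts before M1 ends → M1 and M2 overlap.
M3 starts before M1 ends → M1 and M3 overlap.
M4 starts before M1 ends → M1 and M4 overlap.
M5 starts after M1 ends; M1 is clear from here.
M3 starts before M2 ends → M2 and M3 overlap.
M4 starts before M2 ends → M2 and M4 overlap.
M5 starts after M2 ends; M2 is clear from here.
M4 starts before M3 ends → M3 and M4 overlap.
M5 starts after M3 ends; M3 is clear from here.
M5 starts after M4 ends; M4 is clear from here.
M7 starts before M5 ends → M5 and M7 overlap.
M6 starts before M5 ends → M5 and M6 overlap.
M8 starts after M5 ends.
M6 starts before M7 ends → M7 and M6 overlap.
M8 starts after M7 ends.
M8 starts after M6 ends.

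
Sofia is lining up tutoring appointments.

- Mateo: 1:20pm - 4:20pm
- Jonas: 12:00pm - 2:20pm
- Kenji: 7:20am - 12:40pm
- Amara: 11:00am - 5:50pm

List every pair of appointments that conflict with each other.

Amara & Jonas, Amara & Kenji, Amara & Mateo, Jonas & Kenji, Jonas & Mateo

Sorted by start: Kenji, Amara, Jonas, Mateo.
Amara starts before Kenji ends → Kenji and Amara overlap.
Jonas starts before Kenji ends → Kenji and Jonas overlap.
Mateo starts after Kenji ends.
Jonas starts before Amara ends → Amara and Jonas overlap.
Mateo starts before Amara ends → Amara and Mateo overlap.
Mateo starts before Jonas ends → Jonas and Mateo overlap.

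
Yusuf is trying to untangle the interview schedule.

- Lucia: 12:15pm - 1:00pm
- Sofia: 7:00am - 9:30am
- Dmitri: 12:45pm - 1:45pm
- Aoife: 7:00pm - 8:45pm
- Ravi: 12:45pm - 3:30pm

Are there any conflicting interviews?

Sorted by start: Sofia, Lucia, Dmitri, Ravi, Aoife.
Lucia starts after Sofia ends; Sofia is clear from here.
Dmitri starts before Lucia ends → Lucia and Dmitri overlap.
That's a conflict, so the schedule is not conflict-free.

Yes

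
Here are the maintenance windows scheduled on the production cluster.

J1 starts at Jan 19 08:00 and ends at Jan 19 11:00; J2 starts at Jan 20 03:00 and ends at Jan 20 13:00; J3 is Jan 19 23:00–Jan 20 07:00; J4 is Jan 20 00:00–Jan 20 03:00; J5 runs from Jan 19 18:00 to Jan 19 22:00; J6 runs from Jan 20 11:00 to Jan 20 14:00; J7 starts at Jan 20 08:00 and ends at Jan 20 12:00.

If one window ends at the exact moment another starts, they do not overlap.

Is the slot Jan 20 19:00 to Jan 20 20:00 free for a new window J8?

J1: ends Jan 19 11:00 at or before J8 starts Jan 20 19:00 → clear.
J5: ends Jan 19 22:00 at or before J8 starts Jan 20 19:00 → clear.
J3: ends Jan 20 07:00 at or before J8 starts Jan 20 19:00 → clear.
J4: ends Jan 20 03:00 at or before J8 starts Jan 20 19:00 → clear.
J2: ends Jan 20 13:00 at or before J8 starts Jan 20 19:00 → clear.
J7: ends Jan 20 12:00 at or before J8 starts Jan 20 19:00 → clear.
J6: ends Jan 20 14:00 at or before J8 starts Jan 20 19:00 → clear.

Yes — the slot is free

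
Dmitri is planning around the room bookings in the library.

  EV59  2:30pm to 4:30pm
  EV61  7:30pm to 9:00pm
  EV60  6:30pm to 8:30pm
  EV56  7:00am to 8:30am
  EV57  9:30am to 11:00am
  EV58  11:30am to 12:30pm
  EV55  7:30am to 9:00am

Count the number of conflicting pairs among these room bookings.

2

Sorted by start: EV56, EV55, EV57, EV58, EV59, EV60, EV61.
EV55 starts before EV56 ends → EV56 and EV55 overlap.
EV57 starts after EV56 ends, so EV56 has no further overlaps.
EV57 starts after EV55 ends, so EV55 has no further overlaps.
EV58 starts after EV57 ends, so EV57 has no further overlaps.
EV59 starts after EV58 ends, so EV58 has no further overlaps.
EV60 starts after EV59 ends, so EV59 has no further overlaps.
EV61 starts before EV60 ends → EV60 and EV61 overlap.
Overlapping pairs: EV55 & EV56, EV60 & EV61 — 2 in total.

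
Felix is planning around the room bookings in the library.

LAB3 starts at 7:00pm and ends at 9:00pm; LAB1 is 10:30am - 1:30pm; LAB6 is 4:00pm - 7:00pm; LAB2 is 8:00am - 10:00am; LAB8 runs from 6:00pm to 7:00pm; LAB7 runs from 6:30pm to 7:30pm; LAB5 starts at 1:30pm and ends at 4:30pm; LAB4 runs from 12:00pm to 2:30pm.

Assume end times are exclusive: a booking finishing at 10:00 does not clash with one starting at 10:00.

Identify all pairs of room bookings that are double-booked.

Check each pair: they overlap iff neither finishes before the other starts.
Sorted by start: LAB2, LAB1, LAB4, LAB5, LAB6, LAB8, LAB7, LAB3.
LAB1 starts after LAB2 ends — done with LAB2.
LAB4 starts before LAB1 ends → LAB1 and LAB4 overlap.
LAB5 starts exactly when LAB1 ends (back-to-back, no overlap) — done with LAB1.
LAB5 starts before LAB4 ends → LAB4 and LAB5 overlap.
LAB6 starts after LAB4 ends — done with LAB4.
LAB6 starts before LAB5 ends → LAB5 and LAB6 overlap.
LAB8 starts after LAB5 ends — done with LAB5.
LAB8 starts before LAB6 ends → LAB6 and LAB8 overlap.
LAB7 starts before LAB6 ends → LAB6 and LAB7 overlap.
LAB3 starts exactly when LAB6 ends (back-to-back, no overlap).
LAB7 starts before LAB8 ends → LAB8 and LAB7 overlap.
LAB3 starts exactly when LAB8 ends (back-to-back, no overlap).
LAB3 starts before LAB7 ends → LAB7 and LAB3 overlap.

LAB1 & LAB4, LAB3 & LAB7, LAB4 & LAB5, LAB5 & LAB6, LAB6 & LAB7, LAB6 & LAB8, LAB7 & LAB8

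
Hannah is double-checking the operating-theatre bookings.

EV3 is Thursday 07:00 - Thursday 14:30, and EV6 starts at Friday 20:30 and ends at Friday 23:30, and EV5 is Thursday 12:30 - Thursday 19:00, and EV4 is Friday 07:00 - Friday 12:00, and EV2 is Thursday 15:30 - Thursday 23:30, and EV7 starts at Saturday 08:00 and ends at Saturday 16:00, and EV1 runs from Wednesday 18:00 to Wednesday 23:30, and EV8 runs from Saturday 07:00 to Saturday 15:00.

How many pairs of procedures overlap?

Check each pair: they overlap iff neither finishes before the other starts.
Sorted by start: EV1, EV3, EV5, EV2, EV4, EV6, EV8, EV7.
EV3 starts after EV1 ends, so nothing later overlaps EV1 either.
EV5 starts before EV3 ends → EV3 and EV5 overlap.
EV2 starts after EV3 ends, so nothing later overlaps EV3 either.
EV2 starts before EV5 ends → EV5 and EV2 overlap.
EV4 starts after EV5 ends, so nothing later overlaps EV5 either.
EV4 starts after EV2 ends, so nothing later overlaps EV2 either.
EV6 starts after EV4 ends, so nothing later overlaps EV4 either.
EV8 starts after EV6 ends, so nothing later overlaps EV6 either.
EV7 starts before EV8 ends → EV8 and EV7 overlap.
Overlapping pairs: EV2 & EV5, EV3 & EV5, EV7 & EV8 — 3 in total.

3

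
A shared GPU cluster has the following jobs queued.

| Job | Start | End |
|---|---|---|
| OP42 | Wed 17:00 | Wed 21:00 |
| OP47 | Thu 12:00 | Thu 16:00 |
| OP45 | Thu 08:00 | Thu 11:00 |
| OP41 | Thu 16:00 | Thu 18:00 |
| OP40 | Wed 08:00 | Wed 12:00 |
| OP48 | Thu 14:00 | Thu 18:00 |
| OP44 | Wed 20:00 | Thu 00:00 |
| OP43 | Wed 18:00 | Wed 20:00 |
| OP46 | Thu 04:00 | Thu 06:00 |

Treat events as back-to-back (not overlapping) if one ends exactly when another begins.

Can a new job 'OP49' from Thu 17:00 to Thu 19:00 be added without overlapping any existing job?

OP40: ends Wed 12:00 at or before OP49 starts Thu 17:00 → clear.
OP42: ends Wed 21:00 at or before OP49 starts Thu 17:00 → clear.
OP43: ends Wed 20:00 at or before OP49 starts Thu 17:00 → clear.
OP44: ends Thu 00:00 at or before OP49 starts Thu 17:00 → clear.
OP46: ends Thu 06:00 at or before OP49 starts Thu 17:00 → clear.
OP45: ends Thu 11:00 at or before OP49 starts Thu 17:00 → clear.
OP47: ends Thu 16:00 at or before OP49 starts Thu 17:00 → clear.
OP48: starts Thu 14:00 before OP49 ends Thu 19:00, and ends Thu 18:00 after OP49 starts Thu 17:00 → overlap.
OP41: starts Thu 16:00 before OP49 ends Thu 19:00, and ends Thu 18:00 after OP49 starts Thu 17:00 → overlap.
OP49 overlaps OP41, OP48.

No — it overlaps OP41, OP48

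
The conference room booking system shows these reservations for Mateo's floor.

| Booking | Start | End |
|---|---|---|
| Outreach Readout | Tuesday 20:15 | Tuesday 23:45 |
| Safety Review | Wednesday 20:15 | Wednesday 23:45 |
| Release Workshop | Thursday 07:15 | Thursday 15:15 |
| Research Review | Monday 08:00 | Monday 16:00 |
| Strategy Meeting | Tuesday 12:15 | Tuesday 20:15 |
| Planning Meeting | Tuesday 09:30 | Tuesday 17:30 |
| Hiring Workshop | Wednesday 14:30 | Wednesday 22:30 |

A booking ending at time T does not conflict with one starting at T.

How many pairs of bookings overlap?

2

Check each pair: they overlap iff neither finishes before the other starts.
Sorted by start: Research Review, Planning Meeting, Strategy Meeting, Outreach Readout, Hiring Workshop, Safety Review, Release Workshop.
Planning Meeting starts after Research Review ends, so Research Review has no further overlaps.
Strategy Meeting starts before Planning Meeting ends → Planning Meeting and Strategy Meeting overlap.
Outreach Readout starts after Planning Meeting ends, so Planning Meeting has no further overlaps.
Outreach Readout starts exactly when Strategy Meeting ends (back-to-back, no overlap), so Strategy Meeting has no further overlaps.
Hiring Workshop starts after Outreach Readout ends, so Outreach Readout has no further overlaps.
Safety Review starts before Hiring Workshop ends → Hiring Workshop and Safety Review overlap.
Release Workshop starts after Hiring Workshop ends.
Release Workshop starts after Safety Review ends.
Overlapping pairs: Hiring Workshop & Safety Review, Planning Meeting & Strategy Meeting — 2 in total.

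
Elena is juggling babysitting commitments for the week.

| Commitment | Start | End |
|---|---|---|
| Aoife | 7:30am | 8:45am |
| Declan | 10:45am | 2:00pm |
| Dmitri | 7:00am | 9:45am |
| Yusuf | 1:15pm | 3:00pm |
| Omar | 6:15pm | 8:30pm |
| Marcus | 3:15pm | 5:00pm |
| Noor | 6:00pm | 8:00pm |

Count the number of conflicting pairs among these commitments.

Sorted by start: Dmitri, Aoife, Declan, Yusuf, Marcus, Noor, Omar.
Aoife starts before Dmitri ends → Dmitri and Aoife overlap.
Declan starts after Dmitri ends, so nothing later overlaps Dmitri either.
Declan starts after Aoife ends, so nothing later overlaps Aoife either.
Yusuf starts before Declan ends → Declan and Yusuf overlap.
Marcus starts after Declan ends, so nothing later overlaps Declan either.
Marcus starts after Yusuf ends, so nothing later overlaps Yusuf either.
Noor starts after Marcus ends, so nothing later overlaps Marcus either.
Omar starts before Noor ends → Noor and Omar overlap.
Overlapping pairs: Aoife & Dmitri, Declan & Yusuf, Noor & Omar — 3 in total.

3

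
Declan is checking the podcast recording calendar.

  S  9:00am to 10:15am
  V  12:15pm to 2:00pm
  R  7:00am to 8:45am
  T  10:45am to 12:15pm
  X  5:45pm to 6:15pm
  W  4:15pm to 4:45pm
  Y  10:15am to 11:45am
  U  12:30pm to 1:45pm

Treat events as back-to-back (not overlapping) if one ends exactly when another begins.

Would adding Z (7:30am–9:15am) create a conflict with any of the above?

R: starts 7:00am before Z ends 9:15am, and ends 8:45am after Z starts 7:30am → overlap.
S: starts 9:00am before Z ends 9:15am, and ends 10:15am after Z starts 7:30am → overlap.
Y: starts 10:15am at or after Z ends 9:15am → clear.
T: starts 10:45am at or after Z ends 9:15am → clear.
V: starts 12:15pm at or after Z ends 9:15am → clear.
U: starts 12:30pm at or after Z ends 9:15am → clear.
W: starts 4:15pm at or after Z ends 9:15am → clear.
X: starts 5:45pm at or after Z ends 9:15am → clear.
Z overlaps R, S.

Yes — it overlaps R, S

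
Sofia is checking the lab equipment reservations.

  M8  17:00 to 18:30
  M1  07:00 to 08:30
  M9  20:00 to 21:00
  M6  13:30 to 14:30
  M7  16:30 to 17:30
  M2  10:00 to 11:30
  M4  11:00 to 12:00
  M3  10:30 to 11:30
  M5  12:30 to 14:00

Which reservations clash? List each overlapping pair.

M2 & M3, M2 & M4, M3 & M4, M5 & M6, M7 & M8

Sorted by start: M1, M2, M3, M4, M5, M6, M7, M8, M9.
M2 starts after M1 ends, so nothing later overlaps M1 either.
M3 starts before M2 ends → M2 and M3 overlap.
M4 starts before M2 ends → M2 and M4 overlap.
M5 starts after M2 ends, so nothing later overlaps M2 either.
M4 starts before M3 ends → M3 and M4 overlap.
M5 starts after M3 ends, so nothing later overlaps M3 either.
M5 starts after M4 ends, so nothing later overlaps M4 either.
M6 starts before M5 ends → M5 and M6 overlap.
M7 starts after M5 ends, so nothing later overlaps M5 either.
M7 starts after M6 ends, so nothing later overlaps M6 either.
M8 starts before M7 ends → M7 and M8 overlap.
M9 starts after M7 ends.
M9 starts after M8 ends.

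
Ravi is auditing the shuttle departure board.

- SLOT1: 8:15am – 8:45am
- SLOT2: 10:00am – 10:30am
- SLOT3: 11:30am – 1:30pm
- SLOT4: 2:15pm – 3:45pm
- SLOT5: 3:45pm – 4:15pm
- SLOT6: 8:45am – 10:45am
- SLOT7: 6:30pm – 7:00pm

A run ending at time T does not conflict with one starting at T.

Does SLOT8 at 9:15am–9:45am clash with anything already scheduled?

SLOT1: ends 8:45am at or before SLOT8 starts 9:15am → clear.
SLOT6: starts 8:45am before SLOT8 ends 9:45am, and ends 10:45am after SLOT8 starts 9:15am → overlap.
SLOT2: starts 10:00am at or after SLOT8 ends 9:45am → clear.
SLOT3: starts 11:30am at or after SLOT8 ends 9:45am → clear.
SLOT4: starts 2:15pm at or after SLOT8 ends 9:45am → clear.
SLOT5: starts 3:45pm at or after SLOT8 ends 9:45am → clear.
SLOT7: starts 6:30pm at or after SLOT8 ends 9:45am → clear.
SLOT8 overlaps SLOT6.

Yes — it overlaps SLOT6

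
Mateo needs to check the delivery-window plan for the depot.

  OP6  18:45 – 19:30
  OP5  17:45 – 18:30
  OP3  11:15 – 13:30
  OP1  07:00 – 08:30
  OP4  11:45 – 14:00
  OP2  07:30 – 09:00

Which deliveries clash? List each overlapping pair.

Check each pair: they overlap iff neither finishes before the other starts.
Sorted by start: OP1, OP2, OP3, OP4, OP5, OP6.
OP2 starts before OP1 ends → OP1 and OP2 overlap.
OP3 starts after OP1 ends — done with OP1.
OP3 starts after OP2 ends — done with OP2.
OP4 starts before OP3 ends → OP3 and OP4 overlap.
OP5 starts after OP3 ends — done with OP3.
OP5 starts after OP4 ends — done with OP4.
OP6 starts after OP5 ends.

OP1 & OP2, OP3 & OP4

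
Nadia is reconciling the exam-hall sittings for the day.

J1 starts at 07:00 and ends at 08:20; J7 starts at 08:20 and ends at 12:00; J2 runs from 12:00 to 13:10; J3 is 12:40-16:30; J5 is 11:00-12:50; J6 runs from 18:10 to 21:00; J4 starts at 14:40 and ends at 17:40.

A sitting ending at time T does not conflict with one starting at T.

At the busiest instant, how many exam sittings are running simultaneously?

Walk through starts and ends in time order (an end at T is processed before a start at T):
07:00 start J1 → 1
08:20 end J1 → 0
08:20 start J7 → 1
11:00 start J5 → 2
12:00 end J7 → 1
12:00 start J2 → 2
12:40 start J3 → 3
12:50 end J5 → 2
13:10 end J2 → 1
14:40 start J4 → 2
16:30 end J3 → 1
17:40 end J4 → 0
18:10 start J6 → 1
21:00 end J6 → 0
Peak is 3, at 12:40 (J2, J3, J5).

3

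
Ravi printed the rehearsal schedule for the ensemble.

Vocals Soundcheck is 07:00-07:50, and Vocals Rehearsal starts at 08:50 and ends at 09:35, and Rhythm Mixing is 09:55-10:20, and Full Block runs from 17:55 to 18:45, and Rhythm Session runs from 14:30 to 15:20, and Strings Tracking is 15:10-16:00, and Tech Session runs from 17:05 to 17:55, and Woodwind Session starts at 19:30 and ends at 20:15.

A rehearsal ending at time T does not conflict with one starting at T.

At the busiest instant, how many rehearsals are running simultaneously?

Sort all start/end points and keep a running count:
07:00 start Vocals Soundcheck → 1
07:50 end Vocals Soundcheck → 0
08:50 start Vocals Rehearsal → 1
09:35 end Vocals Rehearsal → 0
09:55 start Rhythm Mixing → 1
10:20 end Rhythm Mixing → 0
14:30 start Rhythm Session → 1
15:10 start Strings Tracking → 2
15:20 end Rhythm Session → 1
16:00 end Strings Tracking → 0
17:05 start Tech Session → 1
17:55 end Tech Session → 0
17:55 start Full Block → 1
18:45 end Full Block → 0
19:30 start Woodwind Session → 1
20:15 end Woodwind Session → 0
Peak is 2, at 15:10 (Rhythm Session, Strings Tracking).

2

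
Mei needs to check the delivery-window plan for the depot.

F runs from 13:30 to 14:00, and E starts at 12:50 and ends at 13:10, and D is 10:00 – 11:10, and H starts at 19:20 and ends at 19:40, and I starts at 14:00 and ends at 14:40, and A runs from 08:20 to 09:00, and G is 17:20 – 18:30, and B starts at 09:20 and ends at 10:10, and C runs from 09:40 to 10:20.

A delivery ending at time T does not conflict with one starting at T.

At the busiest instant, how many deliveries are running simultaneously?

Sort all start/end points and keep a running count:
08:20 start A → 1
09:00 end A → 0
09:20 start B → 1
09:40 start C → 2
10:00 start D → 3
10:10 end B → 2
10:20 end C → 1
11:10 end D → 0
12:50 start E → 1
13:10 end E → 0
13:30 start F → 1
14:00 end F → 0
14:00 start I → 1
14:40 end I → 0
17:20 start G → 1
18:30 end G → 0
19:20 start H → 1
19:40 end H → 0
Peak is 3, at 10:00 (B, C, D).

3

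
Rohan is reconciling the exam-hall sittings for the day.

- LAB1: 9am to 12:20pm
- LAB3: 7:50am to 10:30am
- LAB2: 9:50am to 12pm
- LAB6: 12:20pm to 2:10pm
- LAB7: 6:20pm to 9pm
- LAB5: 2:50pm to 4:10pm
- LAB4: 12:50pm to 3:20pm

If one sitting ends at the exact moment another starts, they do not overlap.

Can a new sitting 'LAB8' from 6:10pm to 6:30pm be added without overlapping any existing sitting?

No — it overlaps LAB7

LAB3: ends 10:30am at or before LAB8 starts 6:10pm → clear.
LAB1: ends 12:20pm at or before LAB8 starts 6:10pm → clear.
LAB2: ends 12pm at or before LAB8 starts 6:10pm → clear.
LAB6: ends 2:10pm at or before LAB8 starts 6:10pm → clear.
LAB4: ends 3:20pm at or before LAB8 starts 6:10pm → clear.
LAB5: ends 4:10pm at or before LAB8 starts 6:10pm → clear.
LAB7: starts 6:20pm before LAB8 ends 6:30pm, and ends 9pm after LAB8 starts 6:10pm → overlap.
LAB8 overlaps LAB7.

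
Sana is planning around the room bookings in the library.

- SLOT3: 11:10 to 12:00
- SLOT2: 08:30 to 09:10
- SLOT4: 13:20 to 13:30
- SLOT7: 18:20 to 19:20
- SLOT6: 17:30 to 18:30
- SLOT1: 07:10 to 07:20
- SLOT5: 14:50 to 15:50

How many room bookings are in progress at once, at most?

2

Sweep the timeline, counting +1 at each start and −1 at each end (ends before starts at a tie):
07:10 start SLOT1 → 1
07:20 end SLOT1 → 0
08:30 start SLOT2 → 1
09:10 end SLOT2 → 0
11:10 start SLOT3 → 1
12:00 end SLOT3 → 0
13:20 start SLOT4 → 1
13:30 end SLOT4 → 0
14:50 start SLOT5 → 1
15:50 end SLOT5 → 0
17:30 start SLOT6 → 1
18:20 start SLOT7 → 2
18:30 end SLOT6 → 1
19:20 end SLOT7 → 0
Peak is 2, at 18:20 (SLOT6, SLOT7).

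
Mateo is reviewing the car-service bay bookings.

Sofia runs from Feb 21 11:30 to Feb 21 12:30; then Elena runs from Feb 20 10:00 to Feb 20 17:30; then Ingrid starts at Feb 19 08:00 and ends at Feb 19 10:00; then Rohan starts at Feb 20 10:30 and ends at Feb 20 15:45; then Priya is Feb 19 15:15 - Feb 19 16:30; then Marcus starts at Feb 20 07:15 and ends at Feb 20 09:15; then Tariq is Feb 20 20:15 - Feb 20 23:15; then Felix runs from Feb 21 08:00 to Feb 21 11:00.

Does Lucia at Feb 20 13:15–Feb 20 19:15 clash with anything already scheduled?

Yes — it overlaps Elena, Rohan

Ingrid: ends Feb 19 10:00 at or before Lucia starts Feb 20 13:15 → clear.
Priya: ends Feb 19 16:30 at or before Lucia starts Feb 20 13:15 → clear.
Marcus: ends Feb 20 09:15 at or before Lucia starts Feb 20 13:15 → clear.
Elena: starts Feb 20 10:00 before Lucia ends Feb 20 19:15, and ends Feb 20 17:30 after Lucia starts Feb 20 13:15 → overlap.
Rohan: starts Feb 20 10:30 before Lucia ends Feb 20 19:15, and ends Feb 20 15:45 after Lucia starts Feb 20 13:15 → overlap.
Tariq: starts Feb 20 20:15 at or after Lucia ends Feb 20 19:15 → clear.
Felix: starts Feb 21 08:00 at or after Lucia ends Feb 20 19:15 → clear.
Sofia: starts Feb 21 11:30 at or after Lucia ends Feb 20 19:15 → clear.
Lucia overlaps Rohan, Elena.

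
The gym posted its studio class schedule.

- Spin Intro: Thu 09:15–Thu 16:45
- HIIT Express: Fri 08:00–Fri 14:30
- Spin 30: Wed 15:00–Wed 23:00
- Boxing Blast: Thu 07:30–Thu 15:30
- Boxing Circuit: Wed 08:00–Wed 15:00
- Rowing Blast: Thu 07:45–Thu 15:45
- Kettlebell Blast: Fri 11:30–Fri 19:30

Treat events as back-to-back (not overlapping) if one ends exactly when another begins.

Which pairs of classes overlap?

Boxing Blast & Rowing Blast, Boxing Blast & Spin Intro, HIIT Express & Kettlebell Blast, Rowing Blast & Spin Intro

Check each pair: they overlap iff neither finishes before the other starts.
Sorted by start: Boxing Circuit, Spin 30, Boxing Blast, Rowing Blast, Spin Intro, HIIT Express, Kettlebell Blast.
Spin 30 starts exactly when Boxing Circuit ends (back-to-back, no overlap); Boxing Circuit is clear from here.
Boxing Blast starts after Spin 30 ends; Spin 30 is clear from here.
Rowing Blast starts before Boxing Blast ends → Boxing Blast and Rowing Blast overlap.
Spin Intro starts before Boxing Blast ends → Boxing Blast and Spin Intro overlap.
HIIT Express starts after Boxing Blast ends; Boxing Blast is clear from here.
Spin Intro starts before Rowing Blast ends → Rowing Blast and Spin Intro overlap.
HIIT Express starts after Rowing Blast ends; Rowing Blast is clear from here.
HIIT Express starts after Spin Intro ends; Spin Intro is clear from here.
Kettlebell Blast starts before HIIT Express ends → HIIT Express and Kettlebell Blast overlap.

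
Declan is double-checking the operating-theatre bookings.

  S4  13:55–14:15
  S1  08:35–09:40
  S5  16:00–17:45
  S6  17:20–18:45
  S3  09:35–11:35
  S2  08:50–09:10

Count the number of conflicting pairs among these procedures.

3

Sorted by start: S1, S2, S3, S4, S5, S6.
S2 starts before S1 ends → S1 and S2 overlap.
S3 starts before S1 ends → S1 and S3 overlap.
S4 starts after S1 ends, so S1 has no further overlaps.
S3 starts after S2 ends, so S2 has no further overlaps.
S4 starts after S3 ends, so S3 has no further overlaps.
S5 starts after S4 ends, so S4 has no further overlaps.
S6 starts before S5 ends → S5 and S6 overlap.
Overlapping pairs: S1 & S2, S1 & S3, S5 & S6 — 3 in total.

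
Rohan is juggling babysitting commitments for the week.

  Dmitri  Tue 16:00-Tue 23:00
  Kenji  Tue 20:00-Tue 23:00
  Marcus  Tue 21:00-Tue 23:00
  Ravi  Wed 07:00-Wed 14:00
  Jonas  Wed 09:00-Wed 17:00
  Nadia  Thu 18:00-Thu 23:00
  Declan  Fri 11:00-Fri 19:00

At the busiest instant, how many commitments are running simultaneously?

Sort all start/end points and keep a running count:
Tue 16:00 start Dmitri → 1
Tue 20:00 start Kenji → 2
Tue 21:00 start Marcus → 3
Tue 23:00 end Dmitri → 2
Tue 23:00 end Kenji → 1
Tue 23:00 end Marcus → 0
Wed 07:00 start Ravi → 1
Wed 09:00 start Jonas → 2
Wed 14:00 end Ravi → 1
Wed 17:00 end Jonas → 0
Thu 18:00 start Nadia → 1
Thu 23:00 end Nadia → 0
Fri 11:00 start Declan → 1
Fri 19:00 end Declan → 0
Peak is 3, at Tue 21:00 (Dmitri, Kenji, Marcus).

3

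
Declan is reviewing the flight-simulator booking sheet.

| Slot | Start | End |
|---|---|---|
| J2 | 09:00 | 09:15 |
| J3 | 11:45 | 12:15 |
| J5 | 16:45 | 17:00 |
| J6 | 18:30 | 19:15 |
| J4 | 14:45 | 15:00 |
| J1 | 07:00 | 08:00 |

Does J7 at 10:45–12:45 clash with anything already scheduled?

Yes — it overlaps J3

J1: ends 08:00 at or before J7 starts 10:45 → clear.
J2: ends 09:15 at or before J7 starts 10:45 → clear.
J3: starts 11:45 before J7 ends 12:45, and ends 12:15 after J7 starts 10:45 → overlap.
J4: starts 14:45 at or after J7 ends 12:45 → clear.
J5: starts 16:45 at or after J7 ends 12:45 → clear.
J6: starts 18:30 at or after J7 ends 12:45 → clear.
J7 overlaps J3.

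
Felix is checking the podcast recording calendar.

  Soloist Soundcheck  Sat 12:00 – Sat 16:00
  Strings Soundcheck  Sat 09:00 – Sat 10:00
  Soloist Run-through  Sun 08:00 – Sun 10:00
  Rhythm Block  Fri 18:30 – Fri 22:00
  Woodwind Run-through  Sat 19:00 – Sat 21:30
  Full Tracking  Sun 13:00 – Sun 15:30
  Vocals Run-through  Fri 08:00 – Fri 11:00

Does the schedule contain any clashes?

Sorted by start: Vocals Run-through, Rhythm Block, Strings Soundcheck, Soloist Soundcheck, Woodwind Run-through, Soloist Run-through, Full Tracking.
Rhythm Block starts after Vocals Run-through ends, so Vocals Run-through has no further overlaps.
Strings Soundcheck starts after Rhythm Block ends, so Rhythm Block has no further overlaps.
Soloist Soundcheck starts after Strings Soundcheck ends, so Strings Soundcheck has no further overlaps.
Woodwind Run-through starts after Soloist Soundcheck ends, so Soloist Soundcheck has no further overlaps.
Soloist Run-through starts after Woodwind Run-through ends, so Woodwind Run-through has no further overlaps.
Full Tracking starts after Soloist Run-through ends.
Every pair is clear; the schedule has no overlaps.

No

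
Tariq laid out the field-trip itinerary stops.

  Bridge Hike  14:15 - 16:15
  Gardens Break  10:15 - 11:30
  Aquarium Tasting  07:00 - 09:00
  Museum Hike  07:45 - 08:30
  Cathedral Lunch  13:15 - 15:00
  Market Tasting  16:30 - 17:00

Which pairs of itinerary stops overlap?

Aquarium Tasting & Museum Hike, Bridge Hike & Cathedral Lunch

Sorted by start: Aquarium Tasting, Museum Hike, Gardens Break, Cathedral Lunch, Bridge Hike, Market Tasting.
Museum Hike starts before Aquarium Tasting ends → Aquarium Tasting and Museum Hike overlap.
Gardens Break starts after Aquarium Tasting ends; Aquarium Tasting is clear from here.
Gardens Break starts after Museum Hike ends; Museum Hike is clear from here.
Cathedral Lunch starts after Gardens Break ends; Gardens Break is clear from here.
Bridge Hike starts before Cathedral Lunch ends → Cathedral Lunch and Bridge Hike overlap.
Market Tasting starts after Cathedral Lunch ends.
Market Tasting starts after Bridge Hike ends.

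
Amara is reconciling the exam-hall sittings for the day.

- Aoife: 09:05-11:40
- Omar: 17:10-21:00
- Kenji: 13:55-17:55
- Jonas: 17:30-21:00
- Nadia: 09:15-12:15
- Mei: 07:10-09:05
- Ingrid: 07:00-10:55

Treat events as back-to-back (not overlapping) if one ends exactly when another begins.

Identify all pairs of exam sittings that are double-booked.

Aoife & Ingrid, Aoife & Nadia, Ingrid & Mei, Ingrid & Nadia, Jonas & Kenji, Jonas & Omar, Kenji & Omar

Sorted by start: Ingrid, Mei, Aoife, Nadia, Kenji, Omar, Jonas.
Mei starts before Ingrid ends → Ingrid and Mei overlap.
Aoife starts before Ingrid ends → Ingrid and Aoife overlap.
Nadia starts before Ingrid ends → Ingrid and Nadia overlap.
Kenji starts after Ingrid ends — done with Ingrid.
Aoife starts exactly when Mei ends (back-to-back, no overlap) — done with Mei.
Nadia starts before Aoife ends → Aoife and Nadia overlap.
Kenji starts after Aoife ends — done with Aoife.
Kenji starts after Nadia ends — done with Nadia.
Omar starts before Kenji ends → Kenji and Omar overlap.
Jonas starts before Kenji ends → Kenji and Jonas overlap.
Jonas starts before Omar ends → Omar and Jonas overlap.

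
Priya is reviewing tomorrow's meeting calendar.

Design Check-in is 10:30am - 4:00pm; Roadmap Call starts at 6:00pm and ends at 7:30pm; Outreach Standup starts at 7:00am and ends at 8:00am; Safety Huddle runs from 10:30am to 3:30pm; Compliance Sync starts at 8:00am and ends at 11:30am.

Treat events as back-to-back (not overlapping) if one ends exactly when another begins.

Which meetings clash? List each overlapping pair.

Compliance Sync & Design Check-in, Compliance Sync & Safety Huddle, Design Check-in & Safety Huddle

Sorted by start: Outreach Standup, Compliance Sync, Design Check-in, Safety Huddle, Roadmap Call.
Compliance Sync starts exactly when Outreach Standup ends (back-to-back, no overlap), so Outreach Standup has no further overlaps.
Design Check-in starts before Compliance Sync ends → Compliance Sync and Design Check-in overlap.
Safety Huddle starts before Compliance Sync ends → Compliance Sync and Safety Huddle overlap.
Roadmap Call starts after Compliance Sync ends.
Safety Huddle starts before Design Check-in ends → Design Check-in and Safety Huddle overlap.
Roadmap Call starts after Design Check-in ends.
Roadmap Call starts after Safety Huddle ends.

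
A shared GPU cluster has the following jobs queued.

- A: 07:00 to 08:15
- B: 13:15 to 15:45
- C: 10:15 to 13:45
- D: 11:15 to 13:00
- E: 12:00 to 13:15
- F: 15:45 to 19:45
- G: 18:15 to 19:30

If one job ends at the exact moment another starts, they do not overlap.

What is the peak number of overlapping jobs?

Sweep the timeline, counting +1 at each start and −1 at each end (ends before starts at a tie):
07:00 start A → 1
08:15 end A → 0
10:15 start C → 1
11:15 start D → 2
12:00 start E → 3
13:00 end D → 2
13:15 end E → 1
13:15 start B → 2
13:45 end C → 1
15:45 end B → 0
15:45 start F → 1
18:15 start G → 2
19:30 end G → 1
19:45 end F → 0
Peak is 3, at 12:00 (C, D, E).

3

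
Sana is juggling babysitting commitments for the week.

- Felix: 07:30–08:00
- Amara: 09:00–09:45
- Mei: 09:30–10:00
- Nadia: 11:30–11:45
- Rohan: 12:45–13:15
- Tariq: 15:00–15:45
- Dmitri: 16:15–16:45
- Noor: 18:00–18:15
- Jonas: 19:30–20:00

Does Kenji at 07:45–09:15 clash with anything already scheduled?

Yes — it overlaps Amara, Felix

Felix: starts 07:30 before Kenji ends 09:15, and ends 08:00 after Kenji starts 07:45 → overlap.
Amara: starts 09:00 before Kenji ends 09:15, and ends 09:45 after Kenji starts 07:45 → overlap.
Mei: starts 09:30 at or after Kenji ends 09:15 → clear.
Nadia: starts 11:30 at or after Kenji ends 09:15 → clear.
Rohan: starts 12:45 at or after Kenji ends 09:15 → clear.
Tariq: starts 15:00 at or after Kenji ends 09:15 → clear.
Dmitri: starts 16:15 at or after Kenji ends 09:15 → clear.
Noor: starts 18:00 at or after Kenji ends 09:15 → clear.
Jonas: starts 19:30 at or after Kenji ends 09:15 → clear.
Kenji overlaps Felix, Amara.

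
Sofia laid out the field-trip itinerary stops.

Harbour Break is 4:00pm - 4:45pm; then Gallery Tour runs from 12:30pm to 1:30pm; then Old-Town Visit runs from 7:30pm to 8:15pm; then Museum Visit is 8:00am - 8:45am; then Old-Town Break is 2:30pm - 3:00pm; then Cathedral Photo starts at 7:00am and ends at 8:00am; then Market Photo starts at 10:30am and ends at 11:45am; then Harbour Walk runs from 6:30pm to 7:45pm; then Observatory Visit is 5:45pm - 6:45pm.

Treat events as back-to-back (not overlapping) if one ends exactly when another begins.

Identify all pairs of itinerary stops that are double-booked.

Harbour Walk & Observatory Visit, Harbour Walk & Old-Town Visit

Sorted by start: Cathedral Photo, Museum Visit, Market Photo, Gallery Tour, Old-Town Break, Harbour Break, Observatory Visit, Harbour Walk, Old-Town Visit.
Museum Visit starts exactly when Cathedral Photo ends (back-to-back, no overlap), so nothing later overlaps Cathedral Photo either.
Market Photo starts after Museum Visit ends, so nothing later overlaps Museum Visit either.
Gallery Tour starts after Market Photo ends, so nothing later overlaps Market Photo either.
Old-Town Break starts after Gallery Tour ends, so nothing later overlaps Gallery Tour either.
Harbour Break starts after Old-Town Break ends, so nothing later overlaps Old-Town Break either.
Observatory Visit starts after Harbour Break ends, so nothing later overlaps Harbour Break either.
Harbour Walk starts before Observatory Visit ends → Observatory Visit and Harbour Walk overlap.
Old-Town Visit starts after Observatory Visit ends.
Old-Town Visit starts before Harbour Walk ends → Harbour Walk and Old-Town Visit overlap.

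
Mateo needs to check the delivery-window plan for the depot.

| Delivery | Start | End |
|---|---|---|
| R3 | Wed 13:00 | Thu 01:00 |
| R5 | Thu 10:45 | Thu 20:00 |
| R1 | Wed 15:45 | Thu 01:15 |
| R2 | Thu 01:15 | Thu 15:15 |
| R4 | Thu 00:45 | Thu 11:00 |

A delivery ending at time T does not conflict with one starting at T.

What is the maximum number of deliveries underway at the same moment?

Sort all start/end points and keep a running count:
Wed 13:00 start R3 → 1
Wed 15:45 start R1 → 2
Thu 00:45 start R4 → 3
Thu 01:00 end R3 → 2
Thu 01:15 end R1 → 1
Thu 01:15 start R2 → 2
Thu 10:45 start R5 → 3
Thu 11:00 end R4 → 2
Thu 15:15 end R2 → 1
Thu 20:00 end R5 → 0
Peak is 3, at Thu 00:45 (R1, R3, R4).

3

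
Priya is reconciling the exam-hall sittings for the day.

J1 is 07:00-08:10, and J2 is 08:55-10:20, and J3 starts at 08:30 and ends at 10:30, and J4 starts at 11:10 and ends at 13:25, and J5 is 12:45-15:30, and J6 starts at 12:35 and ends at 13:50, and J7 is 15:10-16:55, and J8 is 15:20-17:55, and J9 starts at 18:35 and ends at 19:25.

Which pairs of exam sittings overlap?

Sorted by start: J1, J3, J2, J4, J6, J5, J7, J8, J9.
J3 starts after J1 ends; J1 is clear from here.
J2 starts before J3 ends → J3 and J2 overlap.
J4 starts after J3 ends; J3 is clear from here.
J4 starts after J2 ends; J2 is clear from here.
J6 starts before J4 ends → J4 and J6 overlap.
J5 starts before J4 ends → J4 and J5 overlap.
J7 starts after J4 ends; J4 is clear from here.
J5 starts before J6 ends → J6 and J5 overlap.
J7 starts after J6 ends; J6 is clear from here.
J7 starts before J5 ends → J5 and J7 overlap.
J8 starts before J5 ends → J5 and J8 overlap.
J9 starts after J5 ends.
J8 starts before J7 ends → J7 and J8 overlap.
J9 starts after J7 ends.
J9 starts after J8 ends.

J2 & J3, J4 & J5, J4 & J6, J5 & J6, J5 & J7, J5 & J8, J7 & J8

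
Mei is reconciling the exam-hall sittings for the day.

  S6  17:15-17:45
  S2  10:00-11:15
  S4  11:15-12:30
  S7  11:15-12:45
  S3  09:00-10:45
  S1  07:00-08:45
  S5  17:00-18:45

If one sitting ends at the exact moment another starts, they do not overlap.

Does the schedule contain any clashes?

Yes

Sorted by start: S1, S3, S2, S4, S7, S5, S6.
S3 starts after S1 ends, so S1 has no further overlaps.
S2 starts before S3 ends → S3 and S2 overlap.
That's a conflict, so the schedule is not conflict-free.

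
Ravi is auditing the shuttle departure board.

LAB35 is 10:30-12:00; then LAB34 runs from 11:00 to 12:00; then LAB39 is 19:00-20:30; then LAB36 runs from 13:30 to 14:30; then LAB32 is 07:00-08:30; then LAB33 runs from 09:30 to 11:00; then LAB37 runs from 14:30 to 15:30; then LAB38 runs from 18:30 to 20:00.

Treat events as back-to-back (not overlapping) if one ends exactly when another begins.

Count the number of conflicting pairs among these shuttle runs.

3

Check each pair: they overlap iff neither finishes before the other starts.
Sorted by start: LAB32, LAB33, LAB35, LAB34, LAB36, LAB37, LAB38, LAB39.
LAB33 starts after LAB32 ends, so nothing later overlaps LAB32 either.
LAB35 starts before LAB33 ends → LAB33 and LAB35 overlap.
LAB34 starts exactly when LAB33 ends (back-to-back, no overlap), so nothing later overlaps LAB33 either.
LAB34 starts before LAB35 ends → LAB35 and LAB34 overlap.
LAB36 starts after LAB35 ends, so nothing later overlaps LAB35 either.
LAB36 starts after LAB34 ends, so nothing later overlaps LAB34 either.
LAB37 starts exactly when LAB36 ends (back-to-back, no overlap), so nothing later overlaps LAB36 either.
LAB38 starts after LAB37 ends, so nothing later overlaps LAB37 either.
LAB39 starts before LAB38 ends → LAB38 and LAB39 overlap.
Overlapping pairs: LAB33 & LAB35, LAB34 & LAB35, LAB38 & LAB39 — 3 in total.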